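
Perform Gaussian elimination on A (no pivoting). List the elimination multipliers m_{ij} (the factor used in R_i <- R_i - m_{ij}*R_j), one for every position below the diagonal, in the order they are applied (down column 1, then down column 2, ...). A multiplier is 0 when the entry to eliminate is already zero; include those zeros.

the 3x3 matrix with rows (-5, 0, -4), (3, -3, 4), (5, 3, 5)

multipliers: -3/5, -1, -1

Forward elimination:
R2 <- R2 - (-3/5)*R1:  [   0   -3  8/5 ]
R3 <- R3 - (-1)*R1:  [ 0  3  1 ]
R3 <- R3 - (-1)*R2:  [    0     0  13/5 ]
Multipliers (in order of application): m_{21} = -3/5, m_{31} = -1, m_{32} = -1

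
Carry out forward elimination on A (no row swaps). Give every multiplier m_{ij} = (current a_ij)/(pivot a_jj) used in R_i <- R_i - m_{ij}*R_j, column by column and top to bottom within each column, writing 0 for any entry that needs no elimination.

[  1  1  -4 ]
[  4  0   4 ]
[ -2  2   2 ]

Forward elimination:
R2 <- R2 - (4)*R1:  [  0  -4  20 ]
R3 <- R3 - (-2)*R1:  [  0   4  -6 ]
R3 <- R3 - (-1)*R2:  [  0   0  14 ]
Multipliers (in order of application): m_{21} = 4, m_{31} = -2, m_{32} = -1

multipliers: 4, -2, -1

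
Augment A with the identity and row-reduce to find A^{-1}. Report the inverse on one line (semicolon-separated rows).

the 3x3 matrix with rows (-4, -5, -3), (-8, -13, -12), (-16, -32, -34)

inverse = [29/12 -37/12 7/8; -10/3 11/3 -1; 2 -2 1/2]

Gauss-Jordan on [A | I]:
R1 <- (1/-4)*R1:  [    1   5/4   3/4  |  -1/4     0     0 ]
R2 <- R2 - (-8)*R1:  [  0  -3  -6  |  -2   1   0 ]
R3 <- R3 - (-16)*R1:  [   0  -12  -22  |   -4    0    1 ]
R2 <- (1/-3)*R2:  [    0     1     2  |   2/3  -1/3     0 ]
R1 <- R1 - (5/4)*R2:  [      1       0    -7/4  |  -13/12    5/12       0 ]
R3 <- R3 - (-12)*R2:  [  0   0   2  |   4  -4   1 ]
R3 <- (1/2)*R3:  [   0    0    1  |    2   -2  1/2 ]
R1 <- R1 - (-7/4)*R3:  [      1       0       0  |   29/12  -37/12     7/8 ]
R2 <- R2 - (2)*R3:  [     0      1      0  |  -10/3   11/3     -1 ]
Right block of [I | A^{-1}] is the inverse:
[ 29/12  -37/12  7/8 ]
[ -10/3    11/3   -1 ]
[     2      -2  1/2 ]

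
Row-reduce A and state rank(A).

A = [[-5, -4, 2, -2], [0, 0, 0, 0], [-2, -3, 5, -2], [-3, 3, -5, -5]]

Row reduction:
R3 <- R3 - (2/5)*R1:  [    0  -7/5  21/5  -6/5 ]
R4 <- R4 - (3/5)*R1:  [     0   27/5  -31/5  -19/5 ]
R2 <-> R3   (pivot in column 2 was zero)
[ -5    -4      2     -2 ]
[  0  -7/5   21/5   -6/5 ]
[  0     0      0      0 ]
[  0  27/5  -31/5  -19/5 ]
R4 <- R4 - (-27/7)*R2:  [     0      0     10  -59/7 ]
R3 <-> R4   (pivot in column 3 was zero)
[ -5    -4     2     -2 ]
[  0  -7/5  21/5   -6/5 ]
[  0     0    10  -59/7 ]
[  0     0     0      0 ]
Row echelon form:
[ -5    -4     2     -2 ]
[  0  -7/5  21/5   -6/5 ]
[  0     0    10  -59/7 ]
[  0     0     0      0 ]
Nonzero rows / pivot columns: 3

rank(A) = 3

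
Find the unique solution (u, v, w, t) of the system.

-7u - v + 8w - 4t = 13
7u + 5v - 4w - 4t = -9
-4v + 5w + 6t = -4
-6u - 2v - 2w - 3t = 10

Forward elimination on [A|b]:
R2 <- R2 - (-1)*R1:  [  0   4   4  -8   4 ]
R4 <- R4 - (6/7)*R1:  [     0   -8/7  -62/7    3/7   -8/7 ]
R3 <- R3 - (-1)*R2:  [  0   0   9  -2   0 ]
R4 <- R4 - (-2/7)*R2:  [     0      0  -54/7  -13/7      0 ]
R4 <- R4 - (-6/7)*R3:  [     0      0      0  -25/7      0 ]
Row echelon form:
[ -7  -1  8     -4  |  13 ]
[  0   4  4     -8  |   4 ]
[  0   0  9     -2  |   0 ]
[  0   0  0  -25/7  |   0 ]
Back-substitution:
t = (0) / (-25/7) = 0
w = (0 - (-2)*(0)) / 9 = 0
v = (4 - (4)*(0) - (-8)*(0)) / 4 = 1
u = (13 - (-1)*(1) - (8)*(0) - (-4)*(0)) / -7 = -2

(-2, 1, 0, 0)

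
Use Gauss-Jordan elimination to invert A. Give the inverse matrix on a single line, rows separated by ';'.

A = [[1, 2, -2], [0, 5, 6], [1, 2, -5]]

Gauss-Jordan on [A | I]:
R3 <- R3 - (1)*R1:  [  0   0  -3  |  -1   0   1 ]
R2 <- (1/5)*R2:  [   0    1  6/5  |    0  1/5    0 ]
R1 <- R1 - (2)*R2:  [     1      0  -22/5  |      1   -2/5      0 ]
R3 <- (1/-3)*R3:  [    0     0     1  |   1/3     0  -1/3 ]
R1 <- R1 - (-22/5)*R3:  [      1       0       0  |   37/15    -2/5  -22/15 ]
R2 <- R2 - (6/5)*R3:  [    0     1     0  |  -2/5   1/5   2/5 ]
Right block of [I | A^{-1}] is the inverse:
[ 37/15  -2/5  -22/15 ]
[  -2/5   1/5     2/5 ]
[   1/3     0    -1/3 ]

inverse = [37/15 -2/5 -22/15; -2/5 1/5 2/5; 1/3 0 -1/3]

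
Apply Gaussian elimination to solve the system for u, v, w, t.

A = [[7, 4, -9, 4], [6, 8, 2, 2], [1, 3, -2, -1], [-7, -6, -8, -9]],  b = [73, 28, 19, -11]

Forward elimination on [A|b]:
R2 <- R2 - (6/7)*R1:  [      0    32/7    68/7   -10/7  -242/7 ]
R3 <- R3 - (1/7)*R1:  [     0   17/7   -5/7  -11/7   60/7 ]
R4 <- R4 - (-1)*R1:  [   0   -2  -17   -5   62 ]
R3 <- R3 - (17/32)*R2:  [      0       0   -47/8  -13/16  431/16 ]
R4 <- R4 - (-7/16)*R2:  [     0      0  -51/4  -45/8  375/8 ]
R4 <- R4 - (102/47)*R3:  [        0         0         0   -363/94  -1089/94 ]
Row echelon form:
[ 7     4     -9        4  |        73 ]
[ 0  32/7   68/7    -10/7  |    -242/7 ]
[ 0     0  -47/8   -13/16  |    431/16 ]
[ 0     0      0  -363/94  |  -1089/94 ]
Back-substitution:
t = (-1089/94) / (-363/94) = 3
w = (431/16 - (-13/16)*(3)) / (-47/8) = -5
v = (-242/7 - (68/7)*(-5) - (-10/7)*(3)) / (32/7) = 4
u = (73 - (4)*(4) - (-9)*(-5) - (4)*(3)) / 7 = 0

(0, 4, -5, 3)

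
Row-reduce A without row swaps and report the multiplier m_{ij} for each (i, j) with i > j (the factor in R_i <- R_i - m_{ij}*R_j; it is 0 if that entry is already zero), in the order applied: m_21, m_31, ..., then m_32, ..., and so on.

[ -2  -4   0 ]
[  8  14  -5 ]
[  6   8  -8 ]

multipliers: -4, -3, 2

Forward elimination:
R2 <- R2 - (-4)*R1:  [  0  -2  -5 ]
R3 <- R3 - (-3)*R1:  [  0  -4  -8 ]
R3 <- R3 - (2)*R2:  [ 0  0  2 ]
Multipliers (in order of application): m_{21} = -4, m_{31} = -3, m_{32} = 2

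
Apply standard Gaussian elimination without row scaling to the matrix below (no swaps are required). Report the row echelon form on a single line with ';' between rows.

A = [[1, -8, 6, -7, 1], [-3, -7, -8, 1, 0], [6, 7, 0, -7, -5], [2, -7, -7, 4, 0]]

REF = [1 -8 6 -7 1; 0 -31 10 -20 3; 0 0 -566/31 -15/31 -176/31; 0 0 0 7143/566 1097/283]

Forward elimination:
R2 <- R2 - (-3)*R1:  [   0  -31   10  -20    3 ]
R3 <- R3 - (6)*R1:  [   0   55  -36   35  -11 ]
R4 <- R4 - (2)*R1:  [   0    9  -19   18   -2 ]
R3 <- R3 - (-55/31)*R2:  [       0        0  -566/31   -15/31  -176/31 ]
R4 <- R4 - (-9/31)*R2:  [       0        0  -499/31   378/31   -35/31 ]
R4 <- R4 - (499/566)*R3:  [        0         0         0  7143/566  1097/283 ]
Row echelon form:
[ 1   -8        6        -7         1 ]
[ 0  -31       10       -20         3 ]
[ 0    0  -566/31    -15/31   -176/31 ]
[ 0    0        0  7143/566  1097/283 ]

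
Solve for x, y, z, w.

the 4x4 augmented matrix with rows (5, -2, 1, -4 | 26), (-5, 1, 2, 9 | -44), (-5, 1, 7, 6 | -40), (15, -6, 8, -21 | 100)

(3, 0, -1, -3)

Forward elimination on [A|b]:
R2 <- R2 - (-1)*R1:  [   0   -1    3    5  -18 ]
R3 <- R3 - (-1)*R1:  [   0   -1    8    2  -14 ]
R4 <- R4 - (3)*R1:  [  0   0   5  -9  22 ]
R3 <- R3 - (1)*R2:  [  0   0   5  -3   4 ]
R4 <- R4 - (1)*R3:  [  0   0   0  -6  18 ]
Row echelon form:
[ 5  -2  1  -4  |   26 ]
[ 0  -1  3   5  |  -18 ]
[ 0   0  5  -3  |    4 ]
[ 0   0  0  -6  |   18 ]
Back-substitution:
w = (18) / -6 = -3
z = (4 - (-3)*(-3)) / 5 = -1
y = (-18 - (3)*(-1) - (5)*(-3)) / -1 = 0
x = (26 - (-2)*(0) - (1)*(-1) - (-4)*(-3)) / 5 = 3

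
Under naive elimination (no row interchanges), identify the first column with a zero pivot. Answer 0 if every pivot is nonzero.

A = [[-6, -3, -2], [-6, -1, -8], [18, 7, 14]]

first zero-pivot column = 0

Naive forward elimination:
R2 <- R2 - (1)*R1:  [  0   2  -6 ]
R3 <- R3 - (-3)*R1:  [  0  -2   8 ]
R3 <- R3 - (-1)*R2:  [ 0  0  2 ]
All pivots nonzero; naive elimination completes without hitting a zero pivot.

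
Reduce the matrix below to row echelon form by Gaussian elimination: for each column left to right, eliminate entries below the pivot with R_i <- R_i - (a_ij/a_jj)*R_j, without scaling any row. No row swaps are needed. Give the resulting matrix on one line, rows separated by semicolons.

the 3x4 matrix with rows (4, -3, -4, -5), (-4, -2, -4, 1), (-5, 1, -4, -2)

Forward elimination:
R2 <- R2 - (-1)*R1:  [  0  -5  -8  -4 ]
R3 <- R3 - (-5/4)*R1:  [     0  -11/4     -9  -33/4 ]
R3 <- R3 - (11/20)*R2:  [       0        0    -23/5  -121/20 ]
Row echelon form:
[ 4  -3     -4       -5 ]
[ 0  -5     -8       -4 ]
[ 0   0  -23/5  -121/20 ]

REF = [4 -3 -4 -5; 0 -5 -8 -4; 0 0 -23/5 -121/20]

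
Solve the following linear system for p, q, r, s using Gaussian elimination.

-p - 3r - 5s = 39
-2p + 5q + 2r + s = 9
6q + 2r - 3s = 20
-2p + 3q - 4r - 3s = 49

(-4, 3, -5, -4)

Forward elimination on [A|b]:
R2 <- R2 - (2)*R1:  [   0    5    8   11  -69 ]
R4 <- R4 - (2)*R1:  [   0    3    2    7  -29 ]
R3 <- R3 - (6/5)*R2:  [     0      0  -38/5  -81/5  514/5 ]
R4 <- R4 - (3/5)*R2:  [     0      0  -14/5    2/5   62/5 ]
R4 <- R4 - (7/19)*R3:  [       0        0        0   121/19  -484/19 ]
Row echelon form:
[ -1  0     -3      -5  |       39 ]
[  0  5      8      11  |      -69 ]
[  0  0  -38/5   -81/5  |    514/5 ]
[  0  0      0  121/19  |  -484/19 ]
Back-substitution:
s = (-484/19) / (121/19) = -4
r = (514/5 - (-81/5)*(-4)) / (-38/5) = -5
q = (-69 - (8)*(-5) - (11)*(-4)) / 5 = 3
p = (39 - (-3)*(-5) - (-5)*(-4)) / -1 = -4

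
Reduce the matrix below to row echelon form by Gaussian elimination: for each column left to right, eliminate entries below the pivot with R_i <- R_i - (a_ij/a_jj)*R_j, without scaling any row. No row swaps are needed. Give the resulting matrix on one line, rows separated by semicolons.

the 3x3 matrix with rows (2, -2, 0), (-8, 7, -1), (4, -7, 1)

Forward elimination:
R2 <- R2 - (-4)*R1:  [  0  -1  -1 ]
R3 <- R3 - (2)*R1:  [  0  -3   1 ]
R3 <- R3 - (3)*R2:  [ 0  0  4 ]
Row echelon form:
[ 2  -2   0 ]
[ 0  -1  -1 ]
[ 0   0   4 ]

REF = [2 -2 0; 0 -1 -1; 0 0 4]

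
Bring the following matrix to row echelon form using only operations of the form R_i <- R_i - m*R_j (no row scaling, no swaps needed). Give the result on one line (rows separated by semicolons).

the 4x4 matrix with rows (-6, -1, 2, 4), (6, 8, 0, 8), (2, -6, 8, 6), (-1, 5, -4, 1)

Forward elimination:
R2 <- R2 - (-1)*R1:  [  0   7   2  12 ]
R3 <- R3 - (-1/3)*R1:  [     0  -19/3   26/3   22/3 ]
R4 <- R4 - (1/6)*R1:  [     0   31/6  -13/3    1/3 ]
R3 <- R3 - (-19/21)*R2:  [      0       0  220/21  382/21 ]
R4 <- R4 - (31/42)*R2:  [       0        0  -122/21  -179/21 ]
R4 <- R4 - (-61/110)*R3:  [     0      0      0  86/55 ]
Row echelon form:
[ -6  -1       2       4 ]
[  0   7       2      12 ]
[  0   0  220/21  382/21 ]
[  0   0       0   86/55 ]

REF = [-6 -1 2 4; 0 7 2 12; 0 0 220/21 382/21; 0 0 0 86/55]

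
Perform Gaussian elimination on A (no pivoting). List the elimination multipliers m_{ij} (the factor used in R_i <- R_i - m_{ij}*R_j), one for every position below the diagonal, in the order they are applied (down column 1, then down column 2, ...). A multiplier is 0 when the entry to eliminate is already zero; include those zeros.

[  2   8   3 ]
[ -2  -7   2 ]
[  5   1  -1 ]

Forward elimination:
R2 <- R2 - (-1)*R1:  [ 0  1  5 ]
R3 <- R3 - (5/2)*R1:  [     0    -19  -17/2 ]
R3 <- R3 - (-19)*R2:  [     0      0  173/2 ]
Multipliers (in order of application): m_{21} = -1, m_{31} = 5/2, m_{32} = -19

multipliers: -1, 5/2, -19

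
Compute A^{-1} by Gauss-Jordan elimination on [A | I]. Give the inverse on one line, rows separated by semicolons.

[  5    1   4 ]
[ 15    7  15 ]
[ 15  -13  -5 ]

inverse = [-8/5 47/100 13/100; -3 17/20 3/20; 3 -4/5 -1/5]

Gauss-Jordan on [A | I]:
R1 <- (1/5)*R1:  [   1  1/5  4/5  |  1/5    0    0 ]
R2 <- R2 - (15)*R1:  [  0   4   3  |  -3   1   0 ]
R3 <- R3 - (15)*R1:  [   0  -16  -17  |   -3    0    1 ]
R2 <- (1/4)*R2:  [    0     1   3/4  |  -3/4   1/4     0 ]
R1 <- R1 - (1/5)*R2:  [     1      0  13/20  |   7/20  -1/20      0 ]
R3 <- R3 - (-16)*R2:  [   0    0   -5  |  -15    4    1 ]
R3 <- (1/-5)*R3:  [    0     0     1  |     3  -4/5  -1/5 ]
R1 <- R1 - (13/20)*R3:  [      1       0       0  |    -8/5  47/100  13/100 ]
R2 <- R2 - (3/4)*R3:  [     0      1      0  |     -3  17/20   3/20 ]
Right block of [I | A^{-1}] is the inverse:
[ -8/5  47/100  13/100 ]
[   -3   17/20    3/20 ]
[    3    -4/5    -1/5 ]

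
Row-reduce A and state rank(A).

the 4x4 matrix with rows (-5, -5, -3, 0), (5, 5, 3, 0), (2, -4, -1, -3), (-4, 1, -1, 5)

Row reduction:
R2 <- R2 - (-1)*R1:  [ 0  0  0  0 ]
R3 <- R3 - (-2/5)*R1:  [     0     -6  -11/5     -3 ]
R4 <- R4 - (4/5)*R1:  [   0    5  7/5    5 ]
R2 <-> R3   (pivot in column 2 was zero)
[ -5  -5     -3   0 ]
[  0  -6  -11/5  -3 ]
[  0   0      0   0 ]
[  0   5    7/5   5 ]
R4 <- R4 - (-5/6)*R2:  [      0       0  -13/30     5/2 ]
R3 <-> R4   (pivot in column 3 was zero)
[ -5  -5      -3    0 ]
[  0  -6   -11/5   -3 ]
[  0   0  -13/30  5/2 ]
[  0   0       0    0 ]
Row echelon form:
[ -5  -5      -3    0 ]
[  0  -6   -11/5   -3 ]
[  0   0  -13/30  5/2 ]
[  0   0       0    0 ]
Nonzero rows / pivot columns: 3

rank(A) = 3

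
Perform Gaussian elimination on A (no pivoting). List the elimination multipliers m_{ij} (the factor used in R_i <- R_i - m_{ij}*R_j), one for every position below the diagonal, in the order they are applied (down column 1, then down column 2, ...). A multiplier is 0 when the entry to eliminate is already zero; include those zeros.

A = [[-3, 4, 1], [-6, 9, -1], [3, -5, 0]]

multipliers: 2, -1, -1

Forward elimination:
R2 <- R2 - (2)*R1:  [  0   1  -3 ]
R3 <- R3 - (-1)*R1:  [  0  -1   1 ]
R3 <- R3 - (-1)*R2:  [  0   0  -2 ]
Multipliers (in order of application): m_{21} = 2, m_{31} = -1, m_{32} = -1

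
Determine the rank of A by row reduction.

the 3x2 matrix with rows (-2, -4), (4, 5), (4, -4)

Row reduction:
R2 <- R2 - (-2)*R1:  [  0  -3 ]
R3 <- R3 - (-2)*R1:  [   0  -12 ]
R3 <- R3 - (4)*R2:  [ 0  0 ]
Row echelon form:
[ -2  -4 ]
[  0  -3 ]
[  0   0 ]
Nonzero rows / pivot columns: 2

rank(A) = 2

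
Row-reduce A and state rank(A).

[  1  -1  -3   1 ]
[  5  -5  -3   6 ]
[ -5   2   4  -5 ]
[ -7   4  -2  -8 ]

rank(A) = 3

Row reduction:
R2 <- R2 - (5)*R1:  [  0   0  12   1 ]
R3 <- R3 - (-5)*R1:  [   0   -3  -11    0 ]
R4 <- R4 - (-7)*R1:  [   0   -3  -23   -1 ]
R2 <-> R3   (pivot in column 2 was zero)
[ 1  -1   -3   1 ]
[ 0  -3  -11   0 ]
[ 0   0   12   1 ]
[ 0  -3  -23  -1 ]
R4 <- R4 - (1)*R2:  [   0    0  -12   -1 ]
R4 <- R4 - (-1)*R3:  [ 0  0  0  0 ]
Row echelon form:
[ 1  -1   -3  1 ]
[ 0  -3  -11  0 ]
[ 0   0   12  1 ]
[ 0   0    0  0 ]
Nonzero rows / pivot columns: 3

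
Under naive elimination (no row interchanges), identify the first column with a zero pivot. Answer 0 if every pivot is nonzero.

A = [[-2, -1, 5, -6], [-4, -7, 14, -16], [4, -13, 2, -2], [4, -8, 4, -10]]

first zero-pivot column = 3

Naive forward elimination:
R2 <- R2 - (2)*R1:  [  0  -5   4  -4 ]
R3 <- R3 - (-2)*R1:  [   0  -15   12  -14 ]
R4 <- R4 - (-2)*R1:  [   0  -10   14  -22 ]
R3 <- R3 - (3)*R2:  [  0   0   0  -2 ]
R4 <- R4 - (2)*R2:  [   0    0    6  -14 ]
Matrix at this point:
[ -2  -1  5   -6 ]
[  0  -5  4   -4 ]
[  0   0  0   -2 ]
[  0   0  6  -14 ]
Pivot entry (3,3) is zero but row 4 has 6 in column 3 -> naive elimination stops; a row interchange (e.g. R3 <-> R4) would be required here.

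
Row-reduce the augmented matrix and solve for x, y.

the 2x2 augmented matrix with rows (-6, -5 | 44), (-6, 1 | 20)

Forward elimination on [A|b]:
R2 <- R2 - (1)*R1:  [   0    6  -24 ]
Row echelon form:
[ -6  -5  |   44 ]
[  0   6  |  -24 ]
Back-substitution:
y = (-24) / 6 = -4
x = (44 - (-5)*(-4)) / -6 = -4

(-4, -4)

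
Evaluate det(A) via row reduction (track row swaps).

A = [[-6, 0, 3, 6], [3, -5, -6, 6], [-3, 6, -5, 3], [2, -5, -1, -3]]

det(A) = 2112

Forward elimination:
R2 <- R2 - (-1/2)*R1:  [    0    -5  -9/2     9 ]
R3 <- R3 - (1/2)*R1:  [     0      6  -13/2      0 ]
R4 <- R4 - (-1/3)*R1:  [  0  -5   0  -1 ]
R3 <- R3 - (-6/5)*R2:  [       0        0  -119/10     54/5 ]
R4 <- R4 - (1)*R2:  [   0    0  9/2  -10 ]
R4 <- R4 - (-45/119)*R3:  [        0         0         0  -704/119 ]
Upper-triangular form:
[ -6   0        3         6 ]
[  0  -5     -9/2         9 ]
[  0   0  -119/10      54/5 ]
[  0   0        0  -704/119 ]
det(A) = (-1)^0 * (-6) * (-5) * (-119/10) * (-704/119) = 2112  (0 row swaps -> sign +1)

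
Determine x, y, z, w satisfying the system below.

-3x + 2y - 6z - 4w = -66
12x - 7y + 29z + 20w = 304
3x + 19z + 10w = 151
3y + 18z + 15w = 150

Forward elimination on [A|b]:
R2 <- R2 - (-4)*R1:  [  0   1   5   4  40 ]
R3 <- R3 - (-1)*R1:  [  0   2  13   6  85 ]
R3 <- R3 - (2)*R2:  [  0   0   3  -2   5 ]
R4 <- R4 - (3)*R2:  [  0   0   3   3  30 ]
R4 <- R4 - (1)*R3:  [  0   0   0   5  25 ]
Row echelon form:
[ -3  2  -6  -4  |  -66 ]
[  0  1   5   4  |   40 ]
[  0  0   3  -2  |    5 ]
[  0  0   0   5  |   25 ]
Back-substitution:
w = (25) / 5 = 5
z = (5 - (-2)*(5)) / 3 = 5
y = (40 - (5)*(5) - (4)*(5)) / 1 = -5
x = (-66 - (2)*(-5) - (-6)*(5) - (-4)*(5)) / -3 = 2

(2, -5, 5, 5)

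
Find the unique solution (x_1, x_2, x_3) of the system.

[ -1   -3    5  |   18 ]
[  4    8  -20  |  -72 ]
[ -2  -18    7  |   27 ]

Forward elimination on [A|b]:
R2 <- R2 - (-4)*R1:  [  0  -4   0   0 ]
R3 <- R3 - (2)*R1:  [   0  -12   -3   -9 ]
R3 <- R3 - (3)*R2:  [  0   0  -3  -9 ]
Row echelon form:
[ -1  -3   5  |  18 ]
[  0  -4   0  |   0 ]
[  0   0  -3  |  -9 ]
Back-substitution:
x_3 = (-9) / -3 = 3
x_2 = (0) / -4 = 0
x_1 = (18 - (-3)*(0) - (5)*(3)) / -1 = -3

(-3, 0, 3)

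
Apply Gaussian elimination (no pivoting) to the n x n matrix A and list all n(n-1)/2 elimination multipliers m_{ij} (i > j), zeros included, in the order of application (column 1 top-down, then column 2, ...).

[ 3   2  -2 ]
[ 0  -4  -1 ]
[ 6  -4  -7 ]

Forward elimination:
R2: entry in column 1 is already 0 -> m_{21} = 0 (no row operation needed)
R3 <- R3 - (2)*R1:  [  0  -8  -3 ]
R3 <- R3 - (2)*R2:  [  0   0  -1 ]
Multipliers (in order of application): m_{21} = 0, m_{31} = 2, m_{32} = 2

multipliers: 0, 2, 2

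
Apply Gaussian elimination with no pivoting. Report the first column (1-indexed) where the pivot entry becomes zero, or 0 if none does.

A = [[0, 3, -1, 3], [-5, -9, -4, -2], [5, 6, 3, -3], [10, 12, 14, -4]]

Naive forward elimination:
Pivot entry (1,1) is zero but row 2 has -5 in column 1 -> naive elimination stops; a row interchange (e.g. R1 <-> R2) would be required here.

first zero-pivot column = 1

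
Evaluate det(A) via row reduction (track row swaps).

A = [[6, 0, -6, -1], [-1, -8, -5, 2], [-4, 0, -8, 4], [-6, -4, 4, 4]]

Forward elimination:
R2 <- R2 - (-1/6)*R1:  [    0    -8    -6  11/6 ]
R3 <- R3 - (-2/3)*R1:  [    0     0   -12  10/3 ]
R4 <- R4 - (-1)*R1:  [  0  -4  -2   3 ]
R4 <- R4 - (1/2)*R2:  [     0      0      1  25/12 ]
R4 <- R4 - (-1/12)*R3:  [     0      0      0  85/36 ]
Upper-triangular form:
[ 6   0   -6     -1 ]
[ 0  -8   -6   11/6 ]
[ 0   0  -12   10/3 ]
[ 0   0    0  85/36 ]
det(A) = (-1)^0 * (6) * (-8) * (-12) * (85/36) = 1360  (0 row swaps -> sign +1)

det(A) = 1360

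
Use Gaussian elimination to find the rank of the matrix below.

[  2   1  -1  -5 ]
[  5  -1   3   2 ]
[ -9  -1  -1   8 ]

rank(A) = 2

Row reduction:
R2 <- R2 - (5/2)*R1:  [    0  -7/2  11/2  29/2 ]
R3 <- R3 - (-9/2)*R1:  [     0    7/2  -11/2  -29/2 ]
R3 <- R3 - (-1)*R2:  [ 0  0  0  0 ]
Row echelon form:
[ 2     1    -1    -5 ]
[ 0  -7/2  11/2  29/2 ]
[ 0     0     0     0 ]
Nonzero rows / pivot columns: 2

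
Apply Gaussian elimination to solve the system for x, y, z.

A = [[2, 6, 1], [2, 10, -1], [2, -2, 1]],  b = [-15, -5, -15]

(-5, 0, -5)

Forward elimination on [A|b]:
R2 <- R2 - (1)*R1:  [  0   4  -2  10 ]
R3 <- R3 - (1)*R1:  [  0  -8   0   0 ]
R3 <- R3 - (-2)*R2:  [  0   0  -4  20 ]
Row echelon form:
[ 2  6   1  |  -15 ]
[ 0  4  -2  |   10 ]
[ 0  0  -4  |   20 ]
Back-substitution:
z = (20) / -4 = -5
y = (10 - (-2)*(-5)) / 4 = 0
x = (-15 - (6)*(0) - (1)*(-5)) / 2 = -5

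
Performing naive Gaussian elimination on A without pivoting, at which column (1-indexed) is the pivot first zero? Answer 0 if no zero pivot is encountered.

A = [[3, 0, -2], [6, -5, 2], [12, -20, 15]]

Naive forward elimination:
R2 <- R2 - (2)*R1:  [  0  -5   6 ]
R3 <- R3 - (4)*R1:  [   0  -20   23 ]
R3 <- R3 - (4)*R2:  [  0   0  -1 ]
All pivots nonzero; naive elimination completes without hitting a zero pivot.

first zero-pivot column = 0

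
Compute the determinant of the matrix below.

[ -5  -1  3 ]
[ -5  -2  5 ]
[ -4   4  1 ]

det(A) = 41

Forward elimination:
R2 <- R2 - (1)*R1:  [  0  -1   2 ]
R3 <- R3 - (4/5)*R1:  [    0  24/5  -7/5 ]
R3 <- R3 - (-24/5)*R2:  [    0     0  41/5 ]
Upper-triangular form:
[ -5  -1     3 ]
[  0  -1     2 ]
[  0   0  41/5 ]
det(A) = (-1)^0 * (-5) * (-1) * (41/5) = 41  (0 row swaps -> sign +1)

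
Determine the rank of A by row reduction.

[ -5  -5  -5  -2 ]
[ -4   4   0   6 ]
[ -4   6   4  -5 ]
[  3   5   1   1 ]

rank(A) = 4

Row reduction:
R2 <- R2 - (4/5)*R1:  [    0     8     4  38/5 ]
R3 <- R3 - (4/5)*R1:  [     0     10      8  -17/5 ]
R4 <- R4 - (-3/5)*R1:  [    0     2    -2  -1/5 ]
R3 <- R3 - (5/4)*R2:  [       0        0        3  -129/10 ]
R4 <- R4 - (1/4)*R2:  [      0       0      -3  -21/10 ]
R4 <- R4 - (-1)*R3:  [   0    0    0  -15 ]
Row echelon form:
[ -5  -5  -5       -2 ]
[  0   8   4     38/5 ]
[  0   0   3  -129/10 ]
[  0   0   0      -15 ]
Nonzero rows / pivot columns: 4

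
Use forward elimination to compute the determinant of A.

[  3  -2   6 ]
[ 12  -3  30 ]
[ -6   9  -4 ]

Forward elimination:
R2 <- R2 - (4)*R1:  [ 0  5  6 ]
R3 <- R3 - (-2)*R1:  [ 0  5  8 ]
R3 <- R3 - (1)*R2:  [ 0  0  2 ]
Upper-triangular form:
[ 3  -2  6 ]
[ 0   5  6 ]
[ 0   0  2 ]
det(A) = (-1)^0 * (3) * (5) * (2) = 30  (0 row swaps -> sign +1)

det(A) = 30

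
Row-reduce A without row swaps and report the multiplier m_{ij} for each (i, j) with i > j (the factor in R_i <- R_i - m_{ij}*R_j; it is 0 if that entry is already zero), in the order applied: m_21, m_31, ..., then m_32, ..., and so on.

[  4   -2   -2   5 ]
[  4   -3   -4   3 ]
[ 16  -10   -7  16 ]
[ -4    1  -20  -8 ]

multipliers: 1, 4, -1, 2, 1, -4

Forward elimination:
R2 <- R2 - (1)*R1:  [  0  -1  -2  -2 ]
R3 <- R3 - (4)*R1:  [  0  -2   1  -4 ]
R4 <- R4 - (-1)*R1:  [   0   -1  -22   -3 ]
R3 <- R3 - (2)*R2:  [ 0  0  5  0 ]
R4 <- R4 - (1)*R2:  [   0    0  -20   -1 ]
R4 <- R4 - (-4)*R3:  [  0   0   0  -1 ]
Multipliers (in order of application): m_{21} = 1, m_{31} = 4, m_{41} = -1, m_{32} = 2, m_{42} = 1, m_{43} = -4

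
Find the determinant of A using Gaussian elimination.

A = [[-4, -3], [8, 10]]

Forward elimination:
R2 <- R2 - (-2)*R1:  [ 0  4 ]
Upper-triangular form:
[ -4  -3 ]
[  0   4 ]
det(A) = (-1)^0 * (-4) * (4) = -16  (0 row swaps -> sign +1)

det(A) = -16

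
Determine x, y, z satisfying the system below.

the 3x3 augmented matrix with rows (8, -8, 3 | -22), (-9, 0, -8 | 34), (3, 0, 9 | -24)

(-2, 0, -2)

Forward elimination on [A|b]:
R2 <- R2 - (-9/8)*R1:  [     0     -9  -37/8   37/4 ]
R3 <- R3 - (3/8)*R1:  [     0      3   63/8  -63/4 ]
R3 <- R3 - (-1/3)*R2:  [     0      0   19/3  -38/3 ]
Row echelon form:
[ 8  -8      3  |    -22 ]
[ 0  -9  -37/8  |   37/4 ]
[ 0   0   19/3  |  -38/3 ]
Back-substitution:
z = (-38/3) / (19/3) = -2
y = (37/4 - (-37/8)*(-2)) / -9 = 0
x = (-22 - (-8)*(0) - (3)*(-2)) / 8 = -2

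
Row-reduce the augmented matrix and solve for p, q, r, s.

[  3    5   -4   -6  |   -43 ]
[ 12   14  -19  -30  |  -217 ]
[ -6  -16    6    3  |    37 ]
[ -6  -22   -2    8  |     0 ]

(-5, 2, 5, 3)

Forward elimination on [A|b]:
R2 <- R2 - (4)*R1:  [   0   -6   -3   -6  -45 ]
R3 <- R3 - (-2)*R1:  [   0   -6   -2   -9  -49 ]
R4 <- R4 - (-2)*R1:  [   0  -12  -10   -4  -86 ]
R3 <- R3 - (1)*R2:  [  0   0   1  -3  -4 ]
R4 <- R4 - (2)*R2:  [  0   0  -4   8   4 ]
R4 <- R4 - (-4)*R3:  [   0    0    0   -4  -12 ]
Row echelon form:
[ 3   5  -4  -6  |  -43 ]
[ 0  -6  -3  -6  |  -45 ]
[ 0   0   1  -3  |   -4 ]
[ 0   0   0  -4  |  -12 ]
Back-substitution:
s = (-12) / -4 = 3
r = (-4 - (-3)*(3)) / 1 = 5
q = (-45 - (-3)*(5) - (-6)*(3)) / -6 = 2
p = (-43 - (5)*(2) - (-4)*(5) - (-6)*(3)) / 3 = -5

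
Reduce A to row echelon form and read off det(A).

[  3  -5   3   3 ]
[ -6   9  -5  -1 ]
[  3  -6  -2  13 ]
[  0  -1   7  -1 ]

det(A) = -18

Forward elimination:
R2 <- R2 - (-2)*R1:  [  0  -1   1   5 ]
R3 <- R3 - (1)*R1:  [  0  -1  -5  10 ]
R3 <- R3 - (1)*R2:  [  0   0  -6   5 ]
R4 <- R4 - (1)*R2:  [  0   0   6  -6 ]
R4 <- R4 - (-1)*R3:  [  0   0   0  -1 ]
Upper-triangular form:
[ 3  -5   3   3 ]
[ 0  -1   1   5 ]
[ 0   0  -6   5 ]
[ 0   0   0  -1 ]
det(A) = (-1)^0 * (3) * (-1) * (-6) * (-1) = -18  (0 row swaps -> sign +1)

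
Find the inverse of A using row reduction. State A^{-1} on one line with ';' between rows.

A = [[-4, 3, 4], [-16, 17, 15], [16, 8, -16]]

inverse = [49/10 -1 23/80; 1/5 0 1/20; 5 -1 1/4]

Gauss-Jordan on [A | I]:
R1 <- (1/-4)*R1:  [    1  -3/4    -1  |  -1/4     0     0 ]
R2 <- R2 - (-16)*R1:  [  0   5  -1  |  -4   1   0 ]
R3 <- R3 - (16)*R1:  [  0  20   0  |   4   0   1 ]
R2 <- (1/5)*R2:  [    0     1  -1/5  |  -4/5   1/5     0 ]
R1 <- R1 - (-3/4)*R2:  [      1       0  -23/20  |  -17/20    3/20       0 ]
R3 <- R3 - (20)*R2:  [  0   0   4  |  20  -4   1 ]
R3 <- (1/4)*R3:  [   0    0    1  |    5   -1  1/4 ]
R1 <- R1 - (-23/20)*R3:  [     1      0      0  |  49/10     -1  23/80 ]
R2 <- R2 - (-1/5)*R3:  [    0     1     0  |   1/5     0  1/20 ]
Right block of [I | A^{-1}] is the inverse:
[ 49/10  -1  23/80 ]
[   1/5   0   1/20 ]
[     5  -1    1/4 ]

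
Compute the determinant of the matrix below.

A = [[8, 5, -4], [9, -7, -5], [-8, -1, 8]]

det(A) = -388

Forward elimination:
R2 <- R2 - (9/8)*R1:  [      0  -101/8    -1/2 ]
R3 <- R3 - (-1)*R1:  [ 0  4  4 ]
R3 <- R3 - (-32/101)*R2:  [       0        0  388/101 ]
Upper-triangular form:
[ 8       5       -4 ]
[ 0  -101/8     -1/2 ]
[ 0       0  388/101 ]
det(A) = (-1)^0 * (8) * (-101/8) * (388/101) = -388  (0 row swaps -> sign +1)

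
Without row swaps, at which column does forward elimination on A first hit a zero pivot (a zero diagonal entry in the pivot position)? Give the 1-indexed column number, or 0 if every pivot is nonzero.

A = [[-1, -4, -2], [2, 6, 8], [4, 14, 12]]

Naive forward elimination:
R2 <- R2 - (-2)*R1:  [  0  -2   4 ]
R3 <- R3 - (-4)*R1:  [  0  -2   4 ]
R3 <- R3 - (1)*R2:  [ 0  0  0 ]
Matrix at this point:
[ -1  -4  -2 ]
[  0  -2   4 ]
[  0   0   0 ]
Pivot entry (3,3) in the last row is zero and there are no rows below to swap with -> zero pivot in column 3 (A is singular).

first zero-pivot column = 3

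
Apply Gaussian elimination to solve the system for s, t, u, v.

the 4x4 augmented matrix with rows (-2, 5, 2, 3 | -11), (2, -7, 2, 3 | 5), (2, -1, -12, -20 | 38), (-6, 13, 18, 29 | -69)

Forward elimination on [A|b]:
R2 <- R2 - (-1)*R1:  [  0  -2   4   6  -6 ]
R3 <- R3 - (-1)*R1:  [   0    4  -10  -17   27 ]
R4 <- R4 - (3)*R1:  [   0   -2   12   20  -36 ]
R3 <- R3 - (-2)*R2:  [  0   0  -2  -5  15 ]
R4 <- R4 - (1)*R2:  [   0    0    8   14  -30 ]
R4 <- R4 - (-4)*R3:  [  0   0   0  -6  30 ]
Row echelon form:
[ -2   5   2   3  |  -11 ]
[  0  -2   4   6  |   -6 ]
[  0   0  -2  -5  |   15 ]
[  0   0   0  -6  |   30 ]
Back-substitution:
v = (30) / -6 = -5
u = (15 - (-5)*(-5)) / -2 = 5
t = (-6 - (4)*(5) - (6)*(-5)) / -2 = -2
s = (-11 - (5)*(-2) - (2)*(5) - (3)*(-5)) / -2 = -2

(-2, -2, 5, -5)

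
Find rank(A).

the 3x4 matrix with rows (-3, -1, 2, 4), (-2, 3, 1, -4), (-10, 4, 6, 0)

Row reduction:
R2 <- R2 - (2/3)*R1:  [     0   11/3   -1/3  -20/3 ]
R3 <- R3 - (10/3)*R1:  [     0   22/3   -2/3  -40/3 ]
R3 <- R3 - (2)*R2:  [ 0  0  0  0 ]
Row echelon form:
[ -3    -1     2      4 ]
[  0  11/3  -1/3  -20/3 ]
[  0     0     0      0 ]
Nonzero rows / pivot columns: 2

rank(A) = 2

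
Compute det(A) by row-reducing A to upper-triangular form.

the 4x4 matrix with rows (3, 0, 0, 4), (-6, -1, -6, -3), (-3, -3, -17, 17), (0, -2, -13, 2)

Forward elimination:
R2 <- R2 - (-2)*R1:  [  0  -1  -6   5 ]
R3 <- R3 - (-1)*R1:  [   0   -3  -17   21 ]
R3 <- R3 - (3)*R2:  [ 0  0  1  6 ]
R4 <- R4 - (2)*R2:  [  0   0  -1  -8 ]
R4 <- R4 - (-1)*R3:  [  0   0   0  -2 ]
Upper-triangular form:
[ 3   0   0   4 ]
[ 0  -1  -6   5 ]
[ 0   0   1   6 ]
[ 0   0   0  -2 ]
det(A) = (-1)^0 * (3) * (-1) * (1) * (-2) = 6  (0 row swaps -> sign +1)

det(A) = 6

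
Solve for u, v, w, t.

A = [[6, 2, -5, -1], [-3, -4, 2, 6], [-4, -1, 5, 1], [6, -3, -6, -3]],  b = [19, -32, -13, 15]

Forward elimination on [A|b]:
R2 <- R2 - (-1/2)*R1:  [     0     -3   -1/2   11/2  -45/2 ]
R3 <- R3 - (-2/3)*R1:  [    0   1/3   5/3   1/3  -1/3 ]
R4 <- R4 - (1)*R1:  [  0  -5  -1  -2  -4 ]
R3 <- R3 - (-1/9)*R2:  [     0      0  29/18  17/18  -17/6 ]
R4 <- R4 - (5/3)*R2:  [     0      0   -1/6  -67/6   67/2 ]
R4 <- R4 - (-3/29)*R3:  [       0        0        0  -321/29   963/29 ]
Row echelon form:
[ 6   2     -5       -1  |      19 ]
[ 0  -3   -1/2     11/2  |   -45/2 ]
[ 0   0  29/18    17/18  |   -17/6 ]
[ 0   0      0  -321/29  |  963/29 ]
Back-substitution:
t = (963/29) / (-321/29) = -3
w = (-17/6 - (17/18)*(-3)) / (29/18) = 0
v = (-45/2 - (-1/2)*(0) - (11/2)*(-3)) / -3 = 2
u = (19 - (2)*(2) - (-5)*(0) - (-1)*(-3)) / 6 = 2

(2, 2, 0, -3)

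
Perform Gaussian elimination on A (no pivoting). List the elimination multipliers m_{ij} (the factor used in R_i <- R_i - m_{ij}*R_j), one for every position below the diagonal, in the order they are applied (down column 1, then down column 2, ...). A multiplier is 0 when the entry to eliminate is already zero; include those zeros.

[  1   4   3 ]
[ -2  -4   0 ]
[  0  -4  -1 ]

Forward elimination:
R2 <- R2 - (-2)*R1:  [ 0  4  6 ]
R3: entry in column 1 is already 0 -> m_{31} = 0 (no row operation needed)
R3 <- R3 - (-1)*R2:  [ 0  0  5 ]
Multipliers (in order of application): m_{21} = -2, m_{31} = 0, m_{32} = -1

multipliers: -2, 0, -1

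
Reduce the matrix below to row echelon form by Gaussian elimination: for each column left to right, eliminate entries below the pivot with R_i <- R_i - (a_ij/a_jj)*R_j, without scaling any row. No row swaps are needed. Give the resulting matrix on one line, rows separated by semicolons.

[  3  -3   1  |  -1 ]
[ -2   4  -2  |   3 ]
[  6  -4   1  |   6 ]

Forward elimination:
R2 <- R2 - (-2/3)*R1:  [    0     2  -4/3   7/3 ]
R3 <- R3 - (2)*R1:  [  0   2  -1   8 ]
R3 <- R3 - (1)*R2:  [    0     0   1/3  17/3 ]
Row echelon form:
[ 3  -3     1  |    -1 ]
[ 0   2  -4/3  |   7/3 ]
[ 0   0   1/3  |  17/3 ]

REF = [3 -3 1 -1; 0 2 -4/3 7/3; 0 0 1/3 17/3]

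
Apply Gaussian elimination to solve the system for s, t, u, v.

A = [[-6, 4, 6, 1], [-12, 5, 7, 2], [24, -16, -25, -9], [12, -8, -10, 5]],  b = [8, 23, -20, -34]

Forward elimination on [A|b]:
R2 <- R2 - (2)*R1:  [  0  -3  -5   0   7 ]
R3 <- R3 - (-4)*R1:  [  0   0  -1  -5  12 ]
R4 <- R4 - (-2)*R1:  [   0    0    2    7  -18 ]
R4 <- R4 - (-2)*R3:  [  0   0   0  -3   6 ]
Row echelon form:
[ -6   4   6   1  |   8 ]
[  0  -3  -5   0  |   7 ]
[  0   0  -1  -5  |  12 ]
[  0   0   0  -3  |   6 ]
Back-substitution:
v = (6) / -3 = -2
u = (12 - (-5)*(-2)) / -1 = -2
t = (7 - (-5)*(-2)) / -3 = 1
s = (8 - (4)*(1) - (6)*(-2) - (1)*(-2)) / -6 = -3

(-3, 1, -2, -2)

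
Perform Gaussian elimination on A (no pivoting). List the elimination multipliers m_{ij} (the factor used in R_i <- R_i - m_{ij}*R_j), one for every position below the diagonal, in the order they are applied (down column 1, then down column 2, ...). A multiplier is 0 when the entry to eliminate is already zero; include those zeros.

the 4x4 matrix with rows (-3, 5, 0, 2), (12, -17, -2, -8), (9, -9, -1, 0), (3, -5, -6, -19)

Forward elimination:
R2 <- R2 - (-4)*R1:  [  0   3  -2   0 ]
R3 <- R3 - (-3)*R1:  [  0   6  -1   6 ]
R4 <- R4 - (-1)*R1:  [   0    0   -6  -17 ]
R3 <- R3 - (2)*R2:  [ 0  0  3  6 ]
R4: entry in column 2 is already 0 -> m_{42} = 0 (no row operation needed)
R4 <- R4 - (-2)*R3:  [  0   0   0  -5 ]
Multipliers (in order of application): m_{21} = -4, m_{31} = -3, m_{41} = -1, m_{32} = 2, m_{42} = 0, m_{43} = -2

multipliers: -4, -3, -1, 2, 0, -2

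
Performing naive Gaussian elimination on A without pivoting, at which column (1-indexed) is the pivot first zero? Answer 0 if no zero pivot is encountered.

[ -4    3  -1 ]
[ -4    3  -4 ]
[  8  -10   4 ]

Naive forward elimination:
R2 <- R2 - (1)*R1:  [  0   0  -3 ]
R3 <- R3 - (-2)*R1:  [  0  -4   2 ]
Matrix at this point:
[ -4   3  -1 ]
[  0   0  -3 ]
[  0  -4   2 ]
Pivot entry (2,2) is zero but row 3 has -4 in column 2 -> naive elimination stops; a row interchange (e.g. R2 <-> R3) would be required here.

first zero-pivot column = 2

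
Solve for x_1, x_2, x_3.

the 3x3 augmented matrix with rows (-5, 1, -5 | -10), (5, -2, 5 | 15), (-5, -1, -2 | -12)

(5, -5, -4)

Forward elimination on [A|b]:
R2 <- R2 - (-1)*R1:  [  0  -1   0   5 ]
R3 <- R3 - (1)*R1:  [  0  -2   3  -2 ]
R3 <- R3 - (2)*R2:  [   0    0    3  -12 ]
Row echelon form:
[ -5   1  -5  |  -10 ]
[  0  -1   0  |    5 ]
[  0   0   3  |  -12 ]
Back-substitution:
x_3 = (-12) / 3 = -4
x_2 = (5) / -1 = -5
x_1 = (-10 - (1)*(-5) - (-5)*(-4)) / -5 = 5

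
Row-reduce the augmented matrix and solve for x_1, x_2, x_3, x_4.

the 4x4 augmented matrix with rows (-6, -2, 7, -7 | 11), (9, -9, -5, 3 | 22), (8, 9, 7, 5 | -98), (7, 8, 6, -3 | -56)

(-2, -3, -5, -4)

Forward elimination on [A|b]:
R2 <- R2 - (-3/2)*R1:  [     0    -12   11/2  -15/2   77/2 ]
R3 <- R3 - (-4/3)*R1:  [      0    19/3    49/3   -13/3  -250/3 ]
R4 <- R4 - (-7/6)*R1:  [      0    17/3    85/6   -67/6  -259/6 ]
R3 <- R3 - (-19/36)*R2:  [        0         0   1385/72   -199/24  -4537/72 ]
R4 <- R4 - (-17/36)*R2:  [        0         0   1207/72   -353/24  -1799/72 ]
R4 <- R4 - (1207/1385)*R3:  [           0            0            0  -10363/1385   41452/1385 ]
Row echelon form:
[ -6   -2        7           -7  |          11 ]
[  0  -12     11/2        -15/2  |        77/2 ]
[  0    0  1385/72      -199/24  |    -4537/72 ]
[  0    0        0  -10363/1385  |  41452/1385 ]
Back-substitution:
x_4 = (41452/1385) / (-10363/1385) = -4
x_3 = (-4537/72 - (-199/24)*(-4)) / (1385/72) = -5
x_2 = (77/2 - (11/2)*(-5) - (-15/2)*(-4)) / -12 = -3
x_1 = (11 - (-2)*(-3) - (7)*(-5) - (-7)*(-4)) / -6 = -2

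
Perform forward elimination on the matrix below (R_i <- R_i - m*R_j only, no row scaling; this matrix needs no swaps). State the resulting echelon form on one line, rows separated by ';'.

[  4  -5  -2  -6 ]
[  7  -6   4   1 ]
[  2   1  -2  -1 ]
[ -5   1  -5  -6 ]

Forward elimination:
R2 <- R2 - (7/4)*R1:  [    0  11/4  15/2  23/2 ]
R3 <- R3 - (1/2)*R1:  [   0  7/2   -1    2 ]
R4 <- R4 - (-5/4)*R1:  [     0  -21/4  -15/2  -27/2 ]
R3 <- R3 - (14/11)*R2:  [       0        0  -116/11  -139/11 ]
R4 <- R4 - (-21/11)*R2:  [     0      0  75/11  93/11 ]
R4 <- R4 - (-75/116)*R3:  [      0       0       0  33/116 ]
Row echelon form:
[ 4    -5       -2       -6 ]
[ 0  11/4     15/2     23/2 ]
[ 0     0  -116/11  -139/11 ]
[ 0     0        0   33/116 ]

REF = [4 -5 -2 -6; 0 11/4 15/2 23/2; 0 0 -116/11 -139/11; 0 0 0 33/116]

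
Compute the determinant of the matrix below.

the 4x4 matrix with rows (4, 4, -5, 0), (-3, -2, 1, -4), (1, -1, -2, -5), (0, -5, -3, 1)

Forward elimination:
R2 <- R2 - (-3/4)*R1:  [     0      1  -11/4     -4 ]
R3 <- R3 - (1/4)*R1:  [    0    -2  -3/4    -5 ]
R3 <- R3 - (-2)*R2:  [     0      0  -25/4    -13 ]
R4 <- R4 - (-5)*R2:  [     0      0  -67/4    -19 ]
R4 <- R4 - (67/25)*R3:  [      0       0       0  396/25 ]
Upper-triangular form:
[ 4  4     -5       0 ]
[ 0  1  -11/4      -4 ]
[ 0  0  -25/4     -13 ]
[ 0  0      0  396/25 ]
det(A) = (-1)^0 * (4) * (1) * (-25/4) * (396/25) = -396  (0 row swaps -> sign +1)

det(A) = -396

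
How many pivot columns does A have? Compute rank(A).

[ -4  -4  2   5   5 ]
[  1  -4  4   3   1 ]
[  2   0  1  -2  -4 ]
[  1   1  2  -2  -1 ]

Row reduction:
R2 <- R2 - (-1/4)*R1:  [    0    -5   9/2  17/4   9/4 ]
R3 <- R3 - (-1/2)*R1:  [    0    -2     2   1/2  -3/2 ]
R4 <- R4 - (-1/4)*R1:  [    0     0   5/2  -3/4   1/4 ]
R3 <- R3 - (2/5)*R2:  [     0      0    1/5   -6/5  -12/5 ]
R4 <- R4 - (25/2)*R3:  [     0      0      0   57/4  121/4 ]
Row echelon form:
[ -4  -4    2     5      5 ]
[  0  -5  9/2  17/4    9/4 ]
[  0   0  1/5  -6/5  -12/5 ]
[  0   0    0  57/4  121/4 ]
Nonzero rows / pivot columns: 4

rank(A) = 4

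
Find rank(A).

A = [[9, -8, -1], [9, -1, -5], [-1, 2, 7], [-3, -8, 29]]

Row reduction:
R2 <- R2 - (1)*R1:  [  0   7  -4 ]
R3 <- R3 - (-1/9)*R1:  [    0  10/9  62/9 ]
R4 <- R4 - (-1/3)*R1:  [     0  -32/3   86/3 ]
R3 <- R3 - (10/63)*R2:  [      0       0  158/21 ]
R4 <- R4 - (-32/21)*R2:  [     0      0  158/7 ]
R4 <- R4 - (3)*R3:  [ 0  0  0 ]
Row echelon form:
[ 9  -8      -1 ]
[ 0   7      -4 ]
[ 0   0  158/21 ]
[ 0   0       0 ]
Nonzero rows / pivot columns: 3

rank(A) = 3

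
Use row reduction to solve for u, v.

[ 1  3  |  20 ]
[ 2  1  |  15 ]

(5, 5)

Forward elimination on [A|b]:
R2 <- R2 - (2)*R1:  [   0   -5  -25 ]
Row echelon form:
[ 1   3  |   20 ]
[ 0  -5  |  -25 ]
Back-substitution:
v = (-25) / -5 = 5
u = (20 - (3)*(5)) / 1 = 5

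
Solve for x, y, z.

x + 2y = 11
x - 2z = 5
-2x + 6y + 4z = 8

Forward elimination on [A|b]:
R2 <- R2 - (1)*R1:  [  0  -2  -2  -6 ]
R3 <- R3 - (-2)*R1:  [  0  10   4  30 ]
R3 <- R3 - (-5)*R2:  [  0   0  -6   0 ]
Row echelon form:
[ 1   2   0  |  11 ]
[ 0  -2  -2  |  -6 ]
[ 0   0  -6  |   0 ]
Back-substitution:
z = (0) / -6 = 0
y = (-6 - (-2)*(0)) / -2 = 3
x = (11 - (2)*(3)) / 1 = 5

(5, 3, 0)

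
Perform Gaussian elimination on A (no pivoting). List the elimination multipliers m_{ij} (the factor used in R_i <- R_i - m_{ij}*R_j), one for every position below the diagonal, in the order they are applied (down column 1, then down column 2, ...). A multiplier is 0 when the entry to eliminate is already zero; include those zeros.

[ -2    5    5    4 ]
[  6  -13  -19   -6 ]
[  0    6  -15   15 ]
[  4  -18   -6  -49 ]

multipliers: -3, 0, -2, 3, -4, 4

Forward elimination:
R2 <- R2 - (-3)*R1:  [  0   2  -4   6 ]
R3: entry in column 1 is already 0 -> m_{31} = 0 (no row operation needed)
R4 <- R4 - (-2)*R1:  [   0   -8    4  -41 ]
R3 <- R3 - (3)*R2:  [  0   0  -3  -3 ]
R4 <- R4 - (-4)*R2:  [   0    0  -12  -17 ]
R4 <- R4 - (4)*R3:  [  0   0   0  -5 ]
Multipliers (in order of application): m_{21} = -3, m_{31} = 0, m_{41} = -2, m_{32} = 3, m_{42} = -4, m_{43} = 4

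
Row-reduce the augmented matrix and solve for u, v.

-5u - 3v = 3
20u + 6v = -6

(0, -1)

Forward elimination on [A|b]:
R2 <- R2 - (-4)*R1:  [  0  -6   6 ]
Row echelon form:
[ -5  -3  |  3 ]
[  0  -6  |  6 ]
Back-substitution:
v = (6) / -6 = -1
u = (3 - (-3)*(-1)) / -5 = 0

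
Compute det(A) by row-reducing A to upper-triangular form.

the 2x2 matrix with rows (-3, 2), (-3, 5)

Forward elimination:
R2 <- R2 - (1)*R1:  [ 0  3 ]
Upper-triangular form:
[ -3  2 ]
[  0  3 ]
det(A) = (-1)^0 * (-3) * (3) = -9  (0 row swaps -> sign +1)

det(A) = -9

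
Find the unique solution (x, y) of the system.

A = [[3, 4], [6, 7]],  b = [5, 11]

(3, -1)

Forward elimination on [A|b]:
R2 <- R2 - (2)*R1:  [  0  -1   1 ]
Row echelon form:
[ 3   4  |  5 ]
[ 0  -1  |  1 ]
Back-substitution:
y = (1) / -1 = -1
x = (5 - (4)*(-1)) / 3 = 3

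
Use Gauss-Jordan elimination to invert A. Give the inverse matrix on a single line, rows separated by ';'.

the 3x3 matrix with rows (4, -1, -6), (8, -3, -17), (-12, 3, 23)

Gauss-Jordan on [A | I]:
R1 <- (1/4)*R1:  [    1  -1/4  -3/2  |   1/4     0     0 ]
R2 <- R2 - (8)*R1:  [  0  -1  -5  |  -2   1   0 ]
R3 <- R3 - (-12)*R1:  [ 0  0  5  |  3  0  1 ]
R2 <- (1/-1)*R2:  [  0   1   5  |   2  -1   0 ]
R1 <- R1 - (-1/4)*R2:  [    1     0  -1/4  |   3/4  -1/4     0 ]
R3 <- (1/5)*R3:  [   0    0    1  |  3/5    0  1/5 ]
R1 <- R1 - (-1/4)*R3:  [    1     0     0  |  9/10  -1/4  1/20 ]
R2 <- R2 - (5)*R3:  [  0   1   0  |  -1  -1  -1 ]
Right block of [I | A^{-1}] is the inverse:
[ 9/10  -1/4  1/20 ]
[   -1    -1    -1 ]
[  3/5     0   1/5 ]

inverse = [9/10 -1/4 1/20; -1 -1 -1; 3/5 0 1/5]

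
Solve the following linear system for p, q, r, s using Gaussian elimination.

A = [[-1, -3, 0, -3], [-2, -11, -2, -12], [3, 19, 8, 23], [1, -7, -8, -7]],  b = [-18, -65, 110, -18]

Forward elimination on [A|b]:
R2 <- R2 - (2)*R1:  [   0   -5   -2   -6  -29 ]
R3 <- R3 - (-3)*R1:  [  0  10   8  14  56 ]
R4 <- R4 - (-1)*R1:  [   0  -10   -8  -10  -36 ]
R3 <- R3 - (-2)*R2:  [  0   0   4   2  -2 ]
R4 <- R4 - (2)*R2:  [  0   0  -4   2  22 ]
R4 <- R4 - (-1)*R3:  [  0   0   0   4  20 ]
Row echelon form:
[ -1  -3   0  -3  |  -18 ]
[  0  -5  -2  -6  |  -29 ]
[  0   0   4   2  |   -2 ]
[  0   0   0   4  |   20 ]
Back-substitution:
s = (20) / 4 = 5
r = (-2 - (2)*(5)) / 4 = -3
q = (-29 - (-2)*(-3) - (-6)*(5)) / -5 = 1
p = (-18 - (-3)*(1) - (-3)*(5)) / -1 = 0

(0, 1, -3, 5)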